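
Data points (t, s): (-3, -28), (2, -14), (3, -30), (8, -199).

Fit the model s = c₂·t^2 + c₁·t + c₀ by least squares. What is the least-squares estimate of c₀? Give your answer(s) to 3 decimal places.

c₀ = -1.427

Sums needed: Σt^2·t^2 = 4274, Σt^2·t = 520, Σt^2 = 86, Σt·t = 86, Σt = 10, Σ1 = 4.
Right-hand side: Σt^2·s = -13314, Σt·s = -1626, Σs = -271.
MᵀM·[c₂, c₁, c₀]ᵀ = Mᵀs becomes [[4274, 520, 86]; [520, 86, 10]; [86, 10, 4]]·[c₂, c₁, c₀]ᵀ = [-13314, -1626, -271]ᵀ.
Inverting the 3×3 Gram matrix, [c₂, c₁, c₀]ᵀ = [-61/20, -73/244, -1741/1220]ᵀ.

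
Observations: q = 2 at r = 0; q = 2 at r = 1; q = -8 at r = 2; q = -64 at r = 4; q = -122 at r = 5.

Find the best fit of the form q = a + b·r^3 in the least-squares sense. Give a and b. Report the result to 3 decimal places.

a = 1.397, b = -0.995

From the data, Σ1 = 5, Σr^3 = 198, Σr^3·r^3 = 19786.
And Σq = -190, Σr^3·q = -19408.
Normal equations: [[5, 198]; [198, 19786]]·[a, b]ᵀ = [-190, -19408]ᵀ.
det = 5·19786 − 198² = 59726.
a = ((-190)·19786 − 198·(-19408))/59726 = 41722/29863; b = (5·(-19408) − 198·(-190))/59726 = -29710/29863.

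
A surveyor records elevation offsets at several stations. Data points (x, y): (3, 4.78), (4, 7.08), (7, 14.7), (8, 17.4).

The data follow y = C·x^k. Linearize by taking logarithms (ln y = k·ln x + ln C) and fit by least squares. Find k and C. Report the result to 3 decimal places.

k = 1.316, C = 1.133

With ln yᵢ as the transformed response and ln xᵢ as the regressor:
Sums: Σln x = 6.5103, Σ(ln x)² = 11.2394, Σln y = 9.0660, Σln x·ln y = 15.6022.
Normal system: [[11.2394, 6.5103]; [6.5103, 4]]·[k, ln C]ᵀ = [15.6022, 9.0660]ᵀ.
Solving (det = 2.5742): k = 1.31568, ln C = 0.12515, so C = exp(0.12515) = 1.13332.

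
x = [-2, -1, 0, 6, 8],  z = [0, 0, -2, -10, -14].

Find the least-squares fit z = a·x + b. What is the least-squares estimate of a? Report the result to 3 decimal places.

The normal system MᵀM·[a, b]ᵀ = Mᵀz is [[105, 11]; [11, 5]]·[a, b]ᵀ = [-172, -26]ᵀ.
Determinant 105·5 − 11² = 404.
a = ((-172)·5 − 11·(-26))/404 = -287/202; b = (105·(-26) − 11·(-172))/404 = -419/202.

a = -1.421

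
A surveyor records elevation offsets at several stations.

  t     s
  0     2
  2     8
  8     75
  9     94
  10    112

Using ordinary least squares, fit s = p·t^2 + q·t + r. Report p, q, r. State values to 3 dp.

Entries of XᵀX: Σt^2·t^2 = 20673, Σt^2·t = 2249, Σt^2 = 249, Σt·t = 249, Σt = 29, Σ1 = 5.
Moment sums: Σt^2·s = 23646, Σt·s = 2582, Σs = 291.
So XᵀX·[p, q, r]ᵀ = Xᵀs: [[20673, 2249, 249]; [2249, 249, 29]; [249, 29, 5]]·[p, q, r]ᵀ = [23646, 2582, 291]ᵀ.
Row-reducing yields p = 25009/25924, q = 37797/25924, r = 22053/12962.

p = 0.965, q = 1.458, r = 1.701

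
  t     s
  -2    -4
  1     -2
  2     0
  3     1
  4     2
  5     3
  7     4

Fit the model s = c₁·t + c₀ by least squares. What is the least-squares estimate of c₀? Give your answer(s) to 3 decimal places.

From the data, Σt·t = 108, Σt = 20, Σ1 = 7.
Moment sums: Σt·s = 60, Σs = 4.
Normal equations: [[108, 20]; [20, 7]]·[c₁, c₀]ᵀ = [60, 4]ᵀ.
Δ = 108·7 − 20² = 356.
c₁ = (60·7 − 20·4)/356 = 85/89; c₀ = (108·4 − 20·60)/356 = -192/89.

c₀ = -2.157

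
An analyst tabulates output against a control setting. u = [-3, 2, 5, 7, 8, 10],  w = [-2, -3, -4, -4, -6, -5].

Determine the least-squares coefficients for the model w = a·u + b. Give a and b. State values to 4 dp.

Setting ∂/∂a … = 0 gives: 251·a + 29·b = -146;  29·a + 6·b = -24.
(Σu·u = 251, Σu = 29, Σ1 = 6, Σu·w = -146, Σw = -24.)
Δ = 251·6 − 29² = 665.
a = ((-146)·6 − 29·(-24))/665 = -36/133; b = (251·(-24) − 29·(-146))/665 = -358/133.

a = -0.2707, b = -2.6917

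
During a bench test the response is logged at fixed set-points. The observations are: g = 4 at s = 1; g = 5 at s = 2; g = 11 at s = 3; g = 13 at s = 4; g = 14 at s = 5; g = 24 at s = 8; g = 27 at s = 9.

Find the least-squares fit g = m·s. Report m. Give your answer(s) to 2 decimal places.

Sums needed: Σs·s = 200.
And Σs·g = 604.
XᵀX·[m]ᵀ = Xᵀg becomes [[200]]·[m]ᵀ = [604]ᵀ.
Hence m = 604 / 200 ≈ 3.02.

m = 3.02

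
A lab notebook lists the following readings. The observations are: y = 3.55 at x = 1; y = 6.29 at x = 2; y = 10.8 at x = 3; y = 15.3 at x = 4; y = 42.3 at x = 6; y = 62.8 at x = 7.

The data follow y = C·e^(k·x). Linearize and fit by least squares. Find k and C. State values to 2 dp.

k = 0.47, C = 2.37

Taking logs, ln y = k·x + ln C, so regress ln y on x.
XᵀX = [[115.0000, 23.0000]; [23.0000, 6]], rhs = [74.4433, 16.0980]ᵀ  (here Σx = 23.0000, Σ(x)² = 115.0000, Σln y = 16.0980, Σx·ln y = 74.4433).
Slope k = (n·Σx·ln y − Σx·Σln y)/(n·Σ(x)² − (Σx)²) = (6·74.4433 − 23.0000·16.0980)/161.0000 = 0.47456; ln C = (Σln y − k·Σx)/n = 0.86385, so C = exp(0.86385) = 2.37227.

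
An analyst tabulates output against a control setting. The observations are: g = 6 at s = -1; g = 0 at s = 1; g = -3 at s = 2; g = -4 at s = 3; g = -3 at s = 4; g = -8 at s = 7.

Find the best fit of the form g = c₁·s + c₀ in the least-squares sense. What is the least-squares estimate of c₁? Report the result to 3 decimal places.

Compute the Gram sums: Σs·s = 80, Σs = 16, Σ1 = 6.
Right-hand side: Σs·g = -92, Σg = -12.
So MᵀM·[c₁, c₀]ᵀ = Mᵀg: [[80, 16]; [16, 6]]·[c₁, c₀]ᵀ = [-92, -12]ᵀ.
Determinant 80·6 − 16² = 224.
c₁ = ((-92)·6 − 16·(-12))/224 = -45/28; c₀ = (80·(-12) − 16·(-92))/224 = 16/7.

c₁ = -1.607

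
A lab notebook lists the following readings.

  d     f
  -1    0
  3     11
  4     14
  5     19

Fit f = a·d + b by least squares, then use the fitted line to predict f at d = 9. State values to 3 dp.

f̂ = 29.976

From the data, Σd·d = 51, Σd = 11, Σ1 = 4.
For Mᵀf: Σd·f = 184, Σf = 44.
So MᵀM·[a, b]ᵀ = Mᵀf: [[51, 11]; [11, 4]]·[a, b]ᵀ = [184, 44]ᵀ.
det = 51·4 − 11² = 83.
a = (184·4 − 11·44)/83 = 252/83; b = (51·44 − 11·184)/83 = 220/83.
At d = 9: f̂ = (252/83)·(9) + (220/83)·(1) = 2488/83.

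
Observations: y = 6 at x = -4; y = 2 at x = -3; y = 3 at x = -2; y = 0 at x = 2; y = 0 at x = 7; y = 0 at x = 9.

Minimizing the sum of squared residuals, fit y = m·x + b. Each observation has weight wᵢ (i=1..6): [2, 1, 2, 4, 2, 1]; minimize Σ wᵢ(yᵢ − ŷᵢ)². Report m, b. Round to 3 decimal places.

m = -0.416, b = 2.222

The normal system MᵀWM·[m, b]ᵀ = MᵀWy is [[244, 16]; [16, 12]]·[m, b]ᵀ = [-66, 20]ᵀ.
Eliminating b: 12·(row 1) − 16·(row 2) gives 2672·m = 12·(-66) − 16·20 = -1112, so m = -139/334.
Then b = (20 − 16·(-139/334))/12 = 371/167.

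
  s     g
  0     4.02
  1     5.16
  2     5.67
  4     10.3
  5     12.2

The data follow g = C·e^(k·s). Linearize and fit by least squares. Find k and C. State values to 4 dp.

Let Y = ln g. Fitting Y = k·s + ln C by least squares:
Σs = 12.0000, Σ(s)² = 46.0000, Σln g = 9.6010, Σs·ln g = 26.9471.
Equations: 46.0000·k + 12.0000·ln C = 26.9471;  12.0000·k + 5·ln C = 9.6010.
Δ = 46.0000·5 − (12.0000)² = 86.0000; k = (26.9471·5 − 12.0000·9.6010)/86.0000 = 0.22702, ln C = (46.0000·9.6010 − 12.0000·26.9471)/86.0000 = 1.37536, so C = exp(1.37536) = 3.95648.

k = 0.2270, C = 3.9565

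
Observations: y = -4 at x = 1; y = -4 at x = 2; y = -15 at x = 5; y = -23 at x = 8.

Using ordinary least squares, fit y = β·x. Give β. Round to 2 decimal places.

The normal equations are: 94·β = -271.
β = (-271)/94 = -2.88298.

β = -2.88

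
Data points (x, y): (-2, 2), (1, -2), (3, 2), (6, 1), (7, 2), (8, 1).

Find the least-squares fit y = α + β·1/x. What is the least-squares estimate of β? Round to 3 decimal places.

Compute the Gram sums: Σ1 = 6, Σ1/x = 71/56, Σ1/x·1/x = 40217/28224.
Right-hand side: Σy = 6, Σ1/x·y = -295/168.
Determinant 6·(40217/28224) − (71/56)² = 65311/9408.
α = (6·(40217/28224) − (71/56)·(-295/168))/(65311/9408) = 101379/65311; β = (6·(-295/168) − (71/56)·6)/(65311/9408) = -170688/65311.

β = -2.613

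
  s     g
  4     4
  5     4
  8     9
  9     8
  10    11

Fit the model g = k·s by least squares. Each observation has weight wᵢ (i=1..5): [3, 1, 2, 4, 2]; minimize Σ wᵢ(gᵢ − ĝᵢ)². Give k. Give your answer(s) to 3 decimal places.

k = 0.993

Normal-equation sums: Σwᵢ·s·s = 725.
Moment sums: Σwᵢ·s·g = 720.
k = 720/725 = 0.993103.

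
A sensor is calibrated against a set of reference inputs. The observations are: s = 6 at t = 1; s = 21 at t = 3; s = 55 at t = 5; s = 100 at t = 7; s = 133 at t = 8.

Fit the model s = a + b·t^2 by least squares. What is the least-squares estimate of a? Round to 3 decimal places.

Setting ∂/∂a … = 0 gives: 5·a + 148·b = 315;  148·a + 7204·b = 14982.
(Σ1 = 5, Σt^2 = 148, Σt^2·t^2 = 7204, Σs = 315, Σt^2·s = 14982.)
Eliminating b: 7204·(row 1) − 148·(row 2) gives 14116·a = 7204·315 − 148·14982 = 51924, so a = 12981/3529.
Then b = (14982 − 148·(12981/3529))/7204 = 14145/7058.

a = 3.678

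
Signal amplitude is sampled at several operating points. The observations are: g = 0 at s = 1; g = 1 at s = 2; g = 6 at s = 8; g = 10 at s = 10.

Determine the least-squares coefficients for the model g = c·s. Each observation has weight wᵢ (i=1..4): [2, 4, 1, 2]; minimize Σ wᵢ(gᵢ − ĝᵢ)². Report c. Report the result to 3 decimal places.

Forming XᵀWX = [[282]] and XᵀWg = [256]ᵀ gives XᵀWX·[c]ᵀ = XᵀWg.
c = 256/282 = 0.907801.

c = 0.908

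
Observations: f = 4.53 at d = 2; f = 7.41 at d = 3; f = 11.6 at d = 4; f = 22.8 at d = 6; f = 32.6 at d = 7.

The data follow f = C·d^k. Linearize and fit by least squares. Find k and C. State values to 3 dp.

k = 1.570, C = 1.410

Linearized form: ln f = k·ln d + ln C. From the 5 transformed points,
XᵀX = [[10.6062, 6.9157]; [6.9157, 5]], rhs = [19.0279, 12.5756]ᵀ  (here Σln d = 6.9157, Σ(ln d)² = 10.6062, Σln f = 12.5756, Σln d·ln f = 19.0279).
Δ = 10.6062·5 − (6.9157)² = 5.2037; k = (19.0279·5 − 6.9157·12.5756)/5.2037 = 1.56999, ln C = (10.6062·12.5756 − 6.9157·19.0279)/5.2037 = 0.34360, so C = exp(0.34360) = 1.41002.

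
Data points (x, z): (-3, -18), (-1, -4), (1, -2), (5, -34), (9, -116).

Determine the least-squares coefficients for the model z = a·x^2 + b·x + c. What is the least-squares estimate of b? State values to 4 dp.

The normal system MᵀM·[a, b, c]ᵀ = Mᵀz is [[7269, 827, 117]; [827, 117, 11]; [117, 11, 5]]·[a, b, c]ᵀ = [-10414, -1158, -174]ᵀ.
Row-reducing yields a = -5743/3752, b = 977/938, c = -683/536.

b = 1.0416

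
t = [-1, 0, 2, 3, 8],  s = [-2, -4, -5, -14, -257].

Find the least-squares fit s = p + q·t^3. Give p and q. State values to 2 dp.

p = -2.04, q = -0.50

Entries of XᵀX: Σ1 = 5, Σt^3 = 546, Σt^3·t^3 = 262938.
And Σs = -282, Σt^3·s = -132000.
Normal equations: [[5, 546]; [546, 262938]]·[p, q]ᵀ = [-282, -132000]ᵀ.
Δ = 5·262938 − 546² = 1016574.
p = ((-282)·262938 − 546·(-132000))/1016574 = -26622/13033; q = (5·(-132000) − 546·(-282))/1016574 = -84338/169429.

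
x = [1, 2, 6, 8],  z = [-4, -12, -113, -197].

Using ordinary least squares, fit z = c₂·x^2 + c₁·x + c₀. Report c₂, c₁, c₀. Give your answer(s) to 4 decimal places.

c₂ = -2.9575, c₁ = -1.1176, c₀ = 0.8847

The normal system AᵀA·[c₂, c₁, c₀]ᵀ = Aᵀz is [[5409, 737, 105]; [737, 105, 17]; [105, 17, 4]]·[c₂, c₁, c₀]ᵀ = [-16728, -2282, -326]ᵀ.
Solving the 3×3 system (Gaussian elimination) gives c₂ = -13853/4684, c₁ = -5235/4684, c₀ = 1036/1171.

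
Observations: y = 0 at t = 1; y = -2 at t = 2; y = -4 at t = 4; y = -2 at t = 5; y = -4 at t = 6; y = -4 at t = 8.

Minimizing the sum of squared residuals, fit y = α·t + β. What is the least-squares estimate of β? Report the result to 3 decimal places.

β = -0.500

The normal equations are: 146·α + 26·β = -86;  26·α + 6·β = -16.
Determinant 146·6 − 26² = 200.
α = ((-86)·6 − 26·(-16))/200 = -1/2; β = (146·(-16) − 26·(-86))/200 = -1/2.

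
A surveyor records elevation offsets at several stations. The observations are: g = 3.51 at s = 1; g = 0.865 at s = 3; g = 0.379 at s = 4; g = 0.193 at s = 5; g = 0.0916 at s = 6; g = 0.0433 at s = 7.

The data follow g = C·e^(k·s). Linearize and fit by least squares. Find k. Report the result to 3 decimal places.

Let Y = ln g. Fitting Y = k·s + ln C by least squares:
AᵀA = [[136.0000, 26.0000]; [26.0000, 6]], rhs = [-47.6048, -7.0346]ᵀ  (here Σs = 26.0000, Σ(s)² = 136.0000, Σln g = -7.0346, Σs·ln g = -47.6048).
Slope k = (n·Σs·ln g − Σs·Σln g)/(n·Σ(s)² − (Σs)²) = (6·-47.6048 − 26.0000·-7.0346)/140.0000 = -0.73378; ln C = (Σln g − k·Σs)/n = 2.00726.

k = -0.734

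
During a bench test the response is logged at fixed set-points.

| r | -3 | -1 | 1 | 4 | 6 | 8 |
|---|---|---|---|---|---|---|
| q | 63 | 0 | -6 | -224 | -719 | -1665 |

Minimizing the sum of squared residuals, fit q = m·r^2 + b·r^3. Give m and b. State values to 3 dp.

m = -1.969, b = -3.005

With design matrix A, AᵀA = [[5731, 41325]; [41325, 313627]] and Aᵀq = [-135467, -1023827]ᵀ.
Eliminating b: 313627·(row 1) − 41325·(row 2) gives 89640712·m = 313627·(-135467) − 41325·(-1023827) = -176458034, so m = -88229017/44820356.
Then b = ((-1023827) − 41325·(-88229017/44820356))/313627 = -134689381/44820356.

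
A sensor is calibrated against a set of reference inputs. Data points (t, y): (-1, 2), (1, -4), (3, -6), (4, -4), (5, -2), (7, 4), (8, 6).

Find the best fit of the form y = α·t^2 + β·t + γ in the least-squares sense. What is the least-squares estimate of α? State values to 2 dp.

From the data, Σt^2·t^2 = 7461, Σt^2·t = 1071, Σt^2 = 165, Σt·t = 165, Σt = 27, Σ1 = 7.
For Xᵀy: Σt^2·y = 410, Σt·y = 26, Σy = -4.
Solving the 3×3 system (Gaussian elimination) gives α = 925/2079, β = -1730/693, γ = -991/693.

α = 0.44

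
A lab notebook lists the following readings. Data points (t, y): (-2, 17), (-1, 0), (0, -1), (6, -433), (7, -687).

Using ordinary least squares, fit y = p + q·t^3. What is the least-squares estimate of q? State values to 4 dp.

q = -2.0012

Setting ∂/∂p … = 0 gives: 5·p + 550·q = -1104;  550·p + 164370·q = -329305.
Δ = 5·164370 − 550² = 519350.
p = ((-1104)·164370 − 550·(-329305))/519350 = -34673/51935; q = (5·(-329305) − 550·(-1104))/519350 = -41573/20774.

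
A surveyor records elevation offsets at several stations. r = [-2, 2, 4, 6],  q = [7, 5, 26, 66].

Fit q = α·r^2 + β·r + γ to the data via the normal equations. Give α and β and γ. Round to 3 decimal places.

α = 2.006, β = -0.707, γ = -2.318

Forming MᵀM = [[1584, 280, 60]; [280, 60, 10]; [60, 10, 4]] and Mᵀq = [2840, 496, 104]ᵀ gives MᵀM·[α, β, γ]ᵀ = Mᵀq.
Inverting the 3×3 Gram matrix, [α, β, γ]ᵀ = [353/176, -311/440, -51/22]ᵀ.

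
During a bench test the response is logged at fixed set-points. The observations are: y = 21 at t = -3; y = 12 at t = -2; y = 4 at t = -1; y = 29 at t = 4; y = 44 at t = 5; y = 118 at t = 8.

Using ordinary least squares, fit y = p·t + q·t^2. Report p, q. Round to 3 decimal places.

p = -1.164, q = 1.996

Forming MᵀM = [[119, 665]; [665, 5075]] and Mᵀy = [1189, 9357]ᵀ gives MᵀM·[p, q]ᵀ = Mᵀy.
Δ = 119·5075 − 665² = 161700.
p = (1189·5075 − 665·9357)/161700 = -2689/2310; q = (119·9357 − 665·1189)/161700 = 23057/11550.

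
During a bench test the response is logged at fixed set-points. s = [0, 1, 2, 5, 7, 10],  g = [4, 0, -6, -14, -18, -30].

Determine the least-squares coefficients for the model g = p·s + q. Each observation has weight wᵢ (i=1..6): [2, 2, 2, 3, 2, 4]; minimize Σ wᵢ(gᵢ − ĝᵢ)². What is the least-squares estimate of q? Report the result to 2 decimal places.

Compute the Gram sums: Σwᵢ·s·s = 583, Σwᵢ·s = 75, Σwᵢ·1 = 15.
Moment sums: Σwᵢ·s·g = -1686, Σwᵢ·g = -202.
So XᵀWX·[p, q]ᵀ = XᵀWg: [[583, 75]; [75, 15]]·[p, q]ᵀ = [-1686, -202]ᵀ.
Eliminating q: 15·(row 1) − 75·(row 2) gives 3120·p = 15·(-1686) − 75·(-202) = -10140, so p = -13/4.
Then q = ((-202) − 75·(-13/4))/15 = 167/60.

q = 2.78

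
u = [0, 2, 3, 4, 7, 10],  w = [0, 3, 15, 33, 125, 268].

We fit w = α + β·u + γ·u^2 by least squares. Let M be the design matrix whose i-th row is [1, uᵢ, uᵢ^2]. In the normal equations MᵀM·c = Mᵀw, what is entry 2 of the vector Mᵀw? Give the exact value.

3738

Entry 2 ↔ basis u, so (Mᵀw)_{2} = Σᵢ (u)·wᵢ = (0)·(0) + (2)·(3) + (3)·(15) + (4)·(33) + (7)·(125) + (10)·(268) = 3738.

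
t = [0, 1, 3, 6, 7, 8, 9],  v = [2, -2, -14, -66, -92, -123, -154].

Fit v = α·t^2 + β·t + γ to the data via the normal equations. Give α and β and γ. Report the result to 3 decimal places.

Sums needed: Σt^2·t^2 = 14436, Σt^2·t = 1828, Σt^2 = 240, Σt·t = 240, Σt = 34, Σ1 = 7.
Right-hand side: Σt^2·v = -27358, Σt·v = -3454, Σv = -449.
XᵀX·[α, β, γ]ᵀ = Xᵀv becomes [[14436, 1828, 240]; [1828, 240, 34]; [240, 34, 7]]·[α, β, γ]ᵀ = [-27358, -3454, -449]ᵀ.
Solving the 3×3 system (Gaussian elimination) gives α = -4167/2072, β = 1627/2072, γ = 1031/1036.

α = -2.011, β = 0.785, γ = 0.995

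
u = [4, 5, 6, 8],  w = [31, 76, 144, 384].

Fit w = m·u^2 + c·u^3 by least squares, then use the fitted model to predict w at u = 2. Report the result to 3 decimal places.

Forming AᵀA = [[6273, 44693]; [44693, 328521]] and Aᵀw = [32156, 239196]ᵀ gives AᵀA·[m, c]ᵀ = Aᵀw.
Eliminating c: 328521·(row 1) − 44693·(row 2) gives 63347984·m = 328521·32156 − 44693·239196 = -126465552, so m = -7904097/3959249.
Then c = (239196 − 44693·(-7904097/3959249))/328521 = 232825/232897.
At u = 2: ŵ = (-7904097/3959249)·(4) + (232825/232897)·(8) = 47812/3959249.

ŵ = 0.012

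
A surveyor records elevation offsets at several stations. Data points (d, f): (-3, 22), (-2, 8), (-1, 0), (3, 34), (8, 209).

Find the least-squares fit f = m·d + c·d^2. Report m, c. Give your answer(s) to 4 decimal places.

m = 1.9809, c = 3.0212

Setting ∂/∂m … = 0 gives: 87·m + 503·c = 1692;  503·m + 4275·c = 13912.
Δ = 87·4275 − 503² = 118916.
m = (1692·4275 − 503·13912)/118916 = 8413/4247; c = (87·13912 − 503·1692)/118916 = 12831/4247.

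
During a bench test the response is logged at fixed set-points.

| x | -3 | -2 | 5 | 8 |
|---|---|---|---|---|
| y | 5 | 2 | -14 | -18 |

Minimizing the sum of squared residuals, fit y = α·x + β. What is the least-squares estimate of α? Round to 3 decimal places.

α = -2.128

From the data, Σx·x = 102, Σx = 8, Σ1 = 4.
Moment sums: Σx·y = -233, Σy = -25.
Normal equations: [[102, 8]; [8, 4]]·[α, β]ᵀ = [-233, -25]ᵀ.
Eliminating β: 4·(row 1) − 8·(row 2) gives 344·α = 4·(-233) − 8·(-25) = -732, so α = -183/86.
Then β = ((-25) − 8·(-183/86))/4 = -343/172.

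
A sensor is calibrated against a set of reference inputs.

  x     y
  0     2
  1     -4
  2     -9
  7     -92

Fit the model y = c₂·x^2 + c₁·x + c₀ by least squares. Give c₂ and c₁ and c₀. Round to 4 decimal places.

c₂ = -1.5449, c₁ = -2.5259, c₀ = 1.4212

Sums needed: Σx^2·x^2 = 2418, Σx^2·x = 352, Σx^2 = 54, Σx·x = 54, Σx = 10, Σ1 = 4.
Right-hand side: Σx^2·y = -4548, Σx·y = -666, Σy = -103.
So MᵀM·[c₂, c₁, c₀]ᵀ = Mᵀy: [[2418, 352, 54]; [352, 54, 10]; [54, 10, 4]]·[c₂, c₁, c₀]ᵀ = [-4548, -666, -103]ᵀ.
Solving the 3×3 system (Gaussian elimination) gives c₂ = -2923/1892, c₁ = -4779/1892, c₀ = 2689/1892.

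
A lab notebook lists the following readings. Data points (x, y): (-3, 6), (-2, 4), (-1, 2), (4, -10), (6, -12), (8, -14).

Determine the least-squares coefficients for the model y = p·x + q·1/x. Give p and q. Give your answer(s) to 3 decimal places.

AᵀA·[p, q]ᵀ = Aᵀy reads: 130·p + 6·q = -252;  6·p + (845/576)·q = -49/4.
(Σx·x = 130, Σx·1/x = 6, Σ1/x·1/x = 845/576, Σx·y = -252, Σ1/x·y = -49/4.)
det = 130·(845/576) − 6² = 44557/288.
p = ((-252)·(845/576) − 6·(-49/4))/(44557/288) = -85302/44557; q = (130·(-49/4) − 6·(-252))/(44557/288) = -23184/44557.

p = -1.914, q = -0.520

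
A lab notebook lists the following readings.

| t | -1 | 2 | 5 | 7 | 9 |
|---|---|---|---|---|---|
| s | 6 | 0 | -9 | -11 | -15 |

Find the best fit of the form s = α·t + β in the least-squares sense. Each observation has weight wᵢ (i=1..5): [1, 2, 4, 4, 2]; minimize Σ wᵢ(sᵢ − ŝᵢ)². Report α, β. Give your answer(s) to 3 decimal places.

AᵀWA·[α, β]ᵀ = AᵀWs reads: 467·α + 69·β = -764;  69·α + 13·β = -104.
Determinant 467·13 − 69² = 1310.
α = ((-764)·13 − 69·(-104))/1310 = -1378/655; β = (467·(-104) − 69·(-764))/1310 = 2074/655.

α = -2.104, β = 3.166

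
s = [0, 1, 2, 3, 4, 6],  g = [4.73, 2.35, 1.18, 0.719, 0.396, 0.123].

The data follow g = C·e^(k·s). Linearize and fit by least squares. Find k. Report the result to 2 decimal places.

Linearized form: ln g = k·s + ln C. From the 6 transformed points,
Sums: Σs = 16.0000, Σ(s)² = 66.0000, Σln g = -0.7780, Σs·ln g = -16.0830.
Normal system: [[66.0000, 16.0000]; [16.0000, 6]]·[k, ln C]ᵀ = [-16.0830, -0.7780]ᵀ.
Δ = 66.0000·6 − (16.0000)² = 140.0000; k = (-16.0830·6 − 16.0000·-0.7780)/140.0000 = -0.60036, ln C = (66.0000·-0.7780 − 16.0000·-16.0830)/140.0000 = 1.47131.

k = -0.60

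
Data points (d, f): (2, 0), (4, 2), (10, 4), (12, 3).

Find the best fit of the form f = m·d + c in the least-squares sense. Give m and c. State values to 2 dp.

m = 0.31, c = 0.09

With design matrix M, MᵀM = [[264, 28]; [28, 4]] and Mᵀf = [84, 9]ᵀ.
det = 264·4 − 28² = 272.
m = (84·4 − 28·9)/272 = 21/68; c = (264·9 − 28·84)/272 = 3/34.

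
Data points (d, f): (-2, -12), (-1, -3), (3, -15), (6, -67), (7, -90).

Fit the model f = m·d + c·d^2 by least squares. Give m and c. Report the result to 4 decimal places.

m = 1.3761, c = -2.0559

The normal equations are: 99·m + 577·c = -1050;  577·m + 3795·c = -7008.
(Σd·d = 99, Σd·d^2 = 577, Σd^2·d^2 = 3795, Σd·f = -1050, Σd^2·f = -7008.)
Determinant 99·3795 − 577² = 42776.
m = ((-1050)·3795 − 577·(-7008))/42776 = 29433/21388; c = (99·(-7008) − 577·(-1050))/42776 = -43971/21388.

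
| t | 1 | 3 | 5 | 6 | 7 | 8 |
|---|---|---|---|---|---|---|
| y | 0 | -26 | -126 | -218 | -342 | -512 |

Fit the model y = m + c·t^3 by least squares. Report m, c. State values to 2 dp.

m = 0.20, c = -1.00

Normal-equation sums: Σ1 = 6, Σt^3 = 1224, Σt^3·t^3 = 442804.
And Σy = -1224, Σt^3·y = -442990.
AᵀA·[m, c]ᵀ = Aᵀy becomes [[6, 1224]; [1224, 442804]]·[m, c]ᵀ = [-1224, -442990]ᵀ.
Δ = 6·442804 − 1224² = 1158648.
m = ((-1224)·442804 − 1224·(-442990))/1158648 = 9486/48277; c = (6·(-442990) − 1224·(-1224))/1158648 = -96647/96554.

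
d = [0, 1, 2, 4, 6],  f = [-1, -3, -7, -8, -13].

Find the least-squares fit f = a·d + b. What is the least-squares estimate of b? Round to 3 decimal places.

Entries of AᵀA: Σd·d = 57, Σd = 13, Σ1 = 5.
Moment sums: Σd·f = -127, Σf = -32.
AᵀA·[a, b]ᵀ = Aᵀf becomes [[57, 13]; [13, 5]]·[a, b]ᵀ = [-127, -32]ᵀ.
Eliminating b: 5·(row 1) − 13·(row 2) gives 116·a = 5·(-127) − 13·(-32) = -219, so a = -219/116.
Then b = ((-32) − 13·(-219/116))/5 = -173/116.

b = -1.491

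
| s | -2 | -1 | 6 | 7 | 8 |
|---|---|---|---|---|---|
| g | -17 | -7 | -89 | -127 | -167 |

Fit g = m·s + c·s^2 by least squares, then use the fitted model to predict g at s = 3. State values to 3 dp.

Normal-equation sums: Σs·s = 154, Σs·s^2 = 1062, Σs^2·s^2 = 7810.
Right-hand side: Σs·g = -2718, Σs^2·g = -20190.
XᵀX·[m, c]ᵀ = Xᵀg becomes [[154, 1062]; [1062, 7810]]·[m, c]ᵀ = [-2718, -20190]ᵀ.
Eliminating c: 7810·(row 1) − 1062·(row 2) gives 74896·m = 7810·(-2718) − 1062·(-20190) = 214200, so m = 26775/9362.
Then c = ((-20190) − 1062·(26775/9362))/7810 = -27843/9362.
At s = 3: ĝ = (26775/9362)·(3) + (-27843/9362)·(9) = -85131/4681.

ĝ = -18.186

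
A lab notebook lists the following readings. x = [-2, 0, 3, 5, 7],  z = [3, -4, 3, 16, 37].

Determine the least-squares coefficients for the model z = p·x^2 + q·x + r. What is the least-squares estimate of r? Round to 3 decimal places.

Sums needed: Σx^2·x^2 = 3123, Σx^2·x = 487, Σx^2 = 87, Σx·x = 87, Σx = 13, Σ1 = 5.
For Aᵀz: Σx^2·z = 2252, Σx·z = 342, Σz = 55.
Normal equations: [[3123, 487, 87]; [487, 87, 13]; [87, 13, 5]]·[p, q, r]ᵀ = [2252, 342, 55]ᵀ.
Solving the 3×3 system (Gaussian elimination) gives p = 42487/43982, q = -43763/43982, r = -70844/21991.

r = -3.221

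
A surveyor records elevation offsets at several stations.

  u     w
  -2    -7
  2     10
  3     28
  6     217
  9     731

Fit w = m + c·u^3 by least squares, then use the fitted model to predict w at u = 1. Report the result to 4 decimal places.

Setting ∂/∂m … = 0 gives: 5·m + 972·c = 979;  972·m + 578954·c = 580663.
(Σ1 = 5, Σu^3 = 972, Σu^3·u^3 = 578954, Σw = 979, Σu^3·w = 580663.)
det = 5·578954 − 972² = 1949986.
m = (979·578954 − 972·580663)/1949986 = 1195765/974993; c = (5·580663 − 972·979)/1949986 = 1951727/1949986.
At u = 1: ŵ = (1195765/974993)·(1) + (1951727/1949986)·(1) = 4343257/1949986.

ŵ = 2.2273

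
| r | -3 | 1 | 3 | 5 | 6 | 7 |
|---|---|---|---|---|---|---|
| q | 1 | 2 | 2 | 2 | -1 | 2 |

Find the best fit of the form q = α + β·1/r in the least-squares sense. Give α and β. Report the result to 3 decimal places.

The normal system XᵀX·[α, β]ᵀ = Xᵀq is [[6, 317/210]; [317/210, 6421/4900]]·[α, β]ᵀ = [8, 599/210]ᵀ.
Determinant 6·(6421/4900) − (317/210)² = 49249/8820.
α = (8·(6421/4900) − (317/210)·(599/210))/(49249/8820) = 272429/246245; β = (6·(599/210) − (317/210)·8)/(49249/8820) = 44436/49249.

α = 1.106, β = 0.902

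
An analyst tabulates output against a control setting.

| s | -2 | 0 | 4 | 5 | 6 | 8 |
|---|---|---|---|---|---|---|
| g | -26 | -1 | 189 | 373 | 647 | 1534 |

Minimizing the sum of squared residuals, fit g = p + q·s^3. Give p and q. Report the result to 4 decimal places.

From the data, Σ1 = 6, Σs^3 = 909, Σs^3·s^3 = 328585.
For Mᵀg: Σg = 2716, Σs^3·g = 984089.
So MᵀM·[p, q]ᵀ = Mᵀg: [[6, 909]; [909, 328585]]·[p, q]ᵀ = [2716, 984089]ᵀ.
Determinant 6·328585 − 909² = 1145229.
p = (2716·328585 − 909·984089)/1145229 = -2100041/1145229; q = (6·984089 − 909·2716)/1145229 = 1145230/381743.

p = -1.8337, q = 3.0000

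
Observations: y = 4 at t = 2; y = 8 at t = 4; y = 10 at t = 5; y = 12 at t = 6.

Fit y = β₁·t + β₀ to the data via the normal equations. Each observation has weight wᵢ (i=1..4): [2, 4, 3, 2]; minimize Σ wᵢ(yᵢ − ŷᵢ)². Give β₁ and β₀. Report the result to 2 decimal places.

β₁ = 2.00, β₀ = 0.00

Forming AᵀWA = [[219, 47]; [47, 11]] and AᵀWy = [438, 94]ᵀ gives AᵀWA·[β₁, β₀]ᵀ = AᵀWy.
det = 219·11 − 47² = 200.
β₁ = (438·11 − 47·94)/200 = 2; β₀ = (219·94 − 47·438)/200 = 0.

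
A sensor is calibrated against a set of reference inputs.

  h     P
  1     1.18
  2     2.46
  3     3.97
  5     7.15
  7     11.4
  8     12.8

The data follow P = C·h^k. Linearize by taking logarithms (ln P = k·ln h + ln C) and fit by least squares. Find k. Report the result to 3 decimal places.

k = 1.162

Taking logs, ln P = k·ln h + ln C, so regress ln P on ln h.
Over the data: Σln h = 7.4265, Σ(ln h)² = 12.3883, Σln P = 9.3946, Σln h·ln P = 15.3416.
Normal system: [[12.3883, 7.4265]; [7.4265, 6]]·[k, ln C]ᵀ = [15.3416, 9.3946]ᵀ.
Solving (det = 19.1764): k = 1.16186, ln C = 0.12767.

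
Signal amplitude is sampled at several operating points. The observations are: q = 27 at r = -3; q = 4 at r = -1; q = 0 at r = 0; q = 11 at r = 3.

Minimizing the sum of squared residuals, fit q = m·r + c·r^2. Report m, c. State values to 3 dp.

From the data, Σr·r = 19, Σr·r^2 = -1, Σr^2·r^2 = 163.
For Aᵀq: Σr·q = -52, Σr^2·q = 346.
Normal equations: [[19, -1]; [-1, 163]]·[m, c]ᵀ = [-52, 346]ᵀ.
Eliminating c: 163·(row 1) − (-1)·(row 2) gives 3096·m = 163·(-52) − (-1)·346 = -8130, so m = -1355/516.
Then c = (346 − (-1)·(-1355/516))/163 = 1087/516.

m = -2.626, c = 2.107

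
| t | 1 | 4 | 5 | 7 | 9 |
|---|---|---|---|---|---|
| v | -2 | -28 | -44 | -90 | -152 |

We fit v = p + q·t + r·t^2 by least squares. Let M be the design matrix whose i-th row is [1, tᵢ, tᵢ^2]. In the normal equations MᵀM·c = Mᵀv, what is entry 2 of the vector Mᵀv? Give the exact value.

-2332

Entry 2 ↔ basis t, so (Mᵀv)_{2} = Σᵢ (t)·vᵢ = (1)·(-2) + (4)·(-28) + (5)·(-44) + (7)·(-90) + (9)·(-152) = -2332.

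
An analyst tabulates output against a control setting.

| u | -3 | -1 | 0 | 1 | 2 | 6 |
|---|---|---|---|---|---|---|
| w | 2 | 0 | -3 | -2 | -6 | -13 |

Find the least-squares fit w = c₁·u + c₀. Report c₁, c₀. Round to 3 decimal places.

Forming AᵀA = [[51, 5]; [5, 6]] and Aᵀw = [-98, -22]ᵀ gives AᵀA·[c₁, c₀]ᵀ = Aᵀw.
det = 51·6 − 5² = 281.
c₁ = ((-98)·6 − 5·(-22))/281 = -478/281; c₀ = (51·(-22) − 5·(-98))/281 = -632/281.

c₁ = -1.701, c₀ = -2.249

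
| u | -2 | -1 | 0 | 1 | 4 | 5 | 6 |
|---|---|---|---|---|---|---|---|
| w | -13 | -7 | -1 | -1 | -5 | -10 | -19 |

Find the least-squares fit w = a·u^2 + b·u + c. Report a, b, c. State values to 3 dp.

MᵀM·[a, b, c]ᵀ = Mᵀw reads: 2195·a + 397·b + 83·c = -1074;  397·a + 83·b + 13·c = -152;  83·a + 13·b + 7·c = -56.
Inverting the 3×3 Gram matrix, [a, b, c]ᵀ = [-10915/10752, 36269/10752, -499/224]ᵀ.

a = -1.015, b = 3.373, c = -2.228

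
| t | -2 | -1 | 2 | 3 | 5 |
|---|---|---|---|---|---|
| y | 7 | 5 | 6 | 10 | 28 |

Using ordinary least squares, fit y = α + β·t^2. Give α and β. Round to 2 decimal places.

With design matrix M, MᵀM = [[5, 43]; [43, 739]] and Mᵀy = [56, 847]ᵀ.
Determinant 5·739 − 43² = 1846.
α = (56·739 − 43·847)/1846 = 4963/1846; β = (5·847 − 43·56)/1846 = 1827/1846.

α = 2.69, β = 0.99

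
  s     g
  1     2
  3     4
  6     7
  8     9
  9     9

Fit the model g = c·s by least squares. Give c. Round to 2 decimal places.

Sums needed: Σs·s = 191.
For Xᵀg: Σs·g = 209.
c = 209/191 = 1.09424.

c = 1.09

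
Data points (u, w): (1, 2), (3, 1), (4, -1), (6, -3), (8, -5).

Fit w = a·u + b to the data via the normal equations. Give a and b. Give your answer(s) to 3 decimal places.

a = -1.048, b = 3.411

From the data, Σu·u = 126, Σu = 22, Σ1 = 5.
For Xᵀw: Σu·w = -57, Σw = -6.
So XᵀX·[a, b]ᵀ = Xᵀw: [[126, 22]; [22, 5]]·[a, b]ᵀ = [-57, -6]ᵀ.
Eliminating b: 5·(row 1) − 22·(row 2) gives 146·a = 5·(-57) − 22·(-6) = -153, so a = -153/146.
Then b = ((-6) − 22·(-153/146))/5 = 249/73.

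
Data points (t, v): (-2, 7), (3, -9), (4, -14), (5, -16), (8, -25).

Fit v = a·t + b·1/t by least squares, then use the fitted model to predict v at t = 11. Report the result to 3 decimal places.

v̂ = -34.652

The normal system AᵀA·[a, b]ᵀ = Aᵀv is [[118, 5]; [5, 6901/14400]]·[a, b]ᵀ = [-377, -653/40]ᵀ.
det = 118·(6901/14400) − 5² = 227159/7200.
a = ((-377)·(6901/14400) − 5·(-653/40))/(227159/7200) = -1426277/454318; b = (118·(-653/40) − 5·(-377))/(227159/7200) = -297720/227159.
At t = 11: v̂ = (-1426277/454318)·(11) + (-297720/227159)·(1/11) = -173174957/4997498.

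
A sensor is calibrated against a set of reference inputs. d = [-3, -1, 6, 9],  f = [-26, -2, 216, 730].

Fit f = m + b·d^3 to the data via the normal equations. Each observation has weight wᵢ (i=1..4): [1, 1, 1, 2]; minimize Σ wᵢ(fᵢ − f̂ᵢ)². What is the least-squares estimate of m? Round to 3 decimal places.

From the data, Σwᵢ·1 = 5, Σwᵢ·d^3 = 1646, Σwᵢ·d^3·d^3 = 1110268.
Right-hand side: Σwᵢ·f = 1648, Σwᵢ·d^3·f = 1111700.
So XᵀWX·[m, b]ᵀ = XᵀWf: [[5, 1646]; [1646, 1110268]]·[m, b]ᵀ = [1648, 1111700]ᵀ.
Δ = 5·1110268 − 1646² = 2842024.
m = (1648·1110268 − 1646·1111700)/2842024 = -17067/355253; b = (5·1111700 − 1646·1648)/2842024 = 711473/710506.

m = -0.048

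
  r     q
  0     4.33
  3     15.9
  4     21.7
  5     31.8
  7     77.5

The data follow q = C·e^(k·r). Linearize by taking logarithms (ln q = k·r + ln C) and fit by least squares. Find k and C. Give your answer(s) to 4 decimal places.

With ln qᵢ as the transformed response and rᵢ as the regressor:
AᵀA = [[99.0000, 19.0000]; [19.0000, 5]], rhs = [68.3575, 15.1189]ᵀ  (here Σr = 19.0000, Σ(r)² = 99.0000, Σln q = 15.1189, Σr·ln q = 68.3575).
Solving (det = 134.0000): k = 0.40692, ln C = 1.47749, so C = exp(1.47749) = 4.38192.

k = 0.4069, C = 4.3819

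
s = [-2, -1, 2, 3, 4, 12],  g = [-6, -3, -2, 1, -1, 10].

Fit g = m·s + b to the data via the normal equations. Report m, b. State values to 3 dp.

Sums needed: Σs·s = 178, Σs = 18, Σ1 = 6.
For Aᵀg: Σs·g = 130, Σg = -1.
Normal equations: [[178, 18]; [18, 6]]·[m, b]ᵀ = [130, -1]ᵀ.
Determinant 178·6 − 18² = 744.
m = (130·6 − 18·(-1))/744 = 133/124; b = (178·(-1) − 18·130)/744 = -1259/372.

m = 1.073, b = -3.384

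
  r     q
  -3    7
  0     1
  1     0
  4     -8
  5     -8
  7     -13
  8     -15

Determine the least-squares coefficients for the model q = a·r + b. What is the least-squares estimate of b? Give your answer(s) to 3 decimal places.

Setting ∂/∂a … = 0 gives: 164·a + 22·b = -304;  22·a + 7·b = -36.
Eliminating b: 7·(row 1) − 22·(row 2) gives 664·a = 7·(-304) − 22·(-36) = -1336, so a = -167/83.
Then b = ((-36) − 22·(-167/83))/7 = 98/83.

b = 1.181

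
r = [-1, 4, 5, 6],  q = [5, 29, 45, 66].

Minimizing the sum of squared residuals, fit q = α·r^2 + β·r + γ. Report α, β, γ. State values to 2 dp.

The normal equations are: 2178·α + 404·β + 78·γ = 3970;  404·α + 78·β + 14·γ = 732;  78·α + 14·β + 4·γ = 145.
Row-reducing yields α = 3723/1892, β = -2171/1892, γ = 3585/1892.

α = 1.97, β = -1.15, γ = 1.89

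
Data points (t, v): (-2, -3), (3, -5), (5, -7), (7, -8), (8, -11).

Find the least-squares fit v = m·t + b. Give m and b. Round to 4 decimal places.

m = -0.7197, b = -3.7771

Normal-equation sums: Σt·t = 151, Σt = 21, Σ1 = 5.
And Σt·v = -188, Σv = -34.
So XᵀX·[m, b]ᵀ = Xᵀv: [[151, 21]; [21, 5]]·[m, b]ᵀ = [-188, -34]ᵀ.
Eliminating b: 5·(row 1) − 21·(row 2) gives 314·m = 5·(-188) − 21·(-34) = -226, so m = -113/157.
Then b = ((-34) − 21·(-113/157))/5 = -593/157.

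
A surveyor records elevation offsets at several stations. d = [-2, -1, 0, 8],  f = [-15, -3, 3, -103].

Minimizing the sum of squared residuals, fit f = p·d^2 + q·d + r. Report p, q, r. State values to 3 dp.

p = -2.232, q = 4.566, r = 3.287

Entries of AᵀA: Σd^2·d^2 = 4113, Σd^2·d = 503, Σd^2 = 69, Σd·d = 69, Σd = 5, Σ1 = 4.
Moment sums: Σd^2·f = -6655, Σd·f = -791, Σf = -118.
Normal equations: [[4113, 503, 69]; [503, 69, 5]; [69, 5, 4]]·[p, q, r]ᵀ = [-6655, -791, -118]ᵀ.
Inverting the 3×3 Gram matrix, [p, q, r]ᵀ = [-21695/9722, 44387/9722, 15978/4861]ᵀ.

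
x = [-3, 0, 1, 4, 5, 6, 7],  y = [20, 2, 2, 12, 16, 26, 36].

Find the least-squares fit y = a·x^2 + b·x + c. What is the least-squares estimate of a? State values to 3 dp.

a = 1.012

Setting ∂/∂a … = 0 gives: 4660·a + 722·b + 136·c = 3474;  722·a + 136·b + 20·c = 478;  136·a + 20·b + 7·c = 114.
Solving the 3×3 system (Gaussian elimination) gives a = 2177/2151, b = -5051/2151, c = 7166/2151.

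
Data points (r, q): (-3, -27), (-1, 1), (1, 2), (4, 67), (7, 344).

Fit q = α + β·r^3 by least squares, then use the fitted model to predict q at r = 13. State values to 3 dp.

q̂ = 2198.445

With design matrix M, MᵀM = [[5, 380]; [380, 122476]] and Mᵀq = [387, 123010]ᵀ.
Eliminating β: 122476·(row 1) − 380·(row 2) gives 467980·α = 122476·387 − 380·123010 = 654412, so α = 163603/116995.
Then β = (123010 − 380·(163603/116995))/122476 = 46799/46798.
At r = 13: q̂ = (163603/116995)·(1) + (46799/46798)·(2197) = 514414221/233990.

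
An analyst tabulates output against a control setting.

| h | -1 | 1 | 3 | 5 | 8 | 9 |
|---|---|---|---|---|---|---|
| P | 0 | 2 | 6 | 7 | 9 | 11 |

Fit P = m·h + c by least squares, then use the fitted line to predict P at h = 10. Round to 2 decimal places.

Compute the Gram sums: Σh·h = 181, Σh = 25, Σ1 = 6.
And Σh·P = 226, ΣP = 35.
Eliminating c: 6·(row 1) − 25·(row 2) gives 461·m = 6·226 − 25·35 = 481, so m = 481/461.
Then c = (35 − 25·(481/461))/6 = 685/461.
At h = 10: P̂ = (481/461)·(10) + (685/461)·(1) = 5495/461.

P̂ = 11.92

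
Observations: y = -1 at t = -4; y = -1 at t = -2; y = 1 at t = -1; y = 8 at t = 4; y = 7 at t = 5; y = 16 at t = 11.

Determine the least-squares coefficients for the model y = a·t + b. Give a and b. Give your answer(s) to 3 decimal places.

a = 1.182, b = 2.439

Setting ∂/∂a … = 0 gives: 183·a + 13·b = 248;  13·a + 6·b = 30.
det = 183·6 − 13² = 929.
a = (248·6 − 13·30)/929 = 1098/929; b = (183·30 − 13·248)/929 = 2266/929.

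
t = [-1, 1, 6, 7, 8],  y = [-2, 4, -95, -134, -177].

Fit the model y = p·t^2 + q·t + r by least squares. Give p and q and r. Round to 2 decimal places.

From the data, Σt^2·t^2 = 7795, Σt^2·t = 1071, Σt^2 = 151, Σt·t = 151, Σt = 21, Σ1 = 5.
Right-hand side: Σt^2·y = -21312, Σt·y = -2918, Σy = -404.
Inverting the 3×3 Gram matrix, [p, q, r]ᵀ = [-48454/15439, 36793/15439, 61309/15439]ᵀ.

p = -3.14, q = 2.38, r = 3.97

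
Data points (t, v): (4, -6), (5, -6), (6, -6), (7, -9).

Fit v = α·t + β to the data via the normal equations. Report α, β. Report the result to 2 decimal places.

Compute the Gram sums: Σt·t = 126, Σt = 22, Σ1 = 4.
Right-hand side: Σt·v = -153, Σv = -27.
MᵀM·[α, β]ᵀ = Mᵀv becomes [[126, 22]; [22, 4]]·[α, β]ᵀ = [-153, -27]ᵀ.
Δ = 126·4 − 22² = 20.
α = ((-153)·4 − 22·(-27))/20 = -9/10; β = (126·(-27) − 22·(-153))/20 = -9/5.

α = -0.90, β = -1.80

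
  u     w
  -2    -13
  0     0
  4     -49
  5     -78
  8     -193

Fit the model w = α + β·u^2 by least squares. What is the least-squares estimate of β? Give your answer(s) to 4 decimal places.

Sums needed: Σ1 = 5, Σu^2 = 109, Σu^2·u^2 = 4993.
And Σw = -333, Σu^2·w = -15138.
XᵀX·[α, β]ᵀ = Xᵀw becomes [[5, 109]; [109, 4993]]·[α, β]ᵀ = [-333, -15138]ᵀ.
Determinant 5·4993 − 109² = 13084.
α = ((-333)·4993 − 109·(-15138))/13084 = -12627/13084; β = (5·(-15138) − 109·(-333))/13084 = -39393/13084.

β = -3.0108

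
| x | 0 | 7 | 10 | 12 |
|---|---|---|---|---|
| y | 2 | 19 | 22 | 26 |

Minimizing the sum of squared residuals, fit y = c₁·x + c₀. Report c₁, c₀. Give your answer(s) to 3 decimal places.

The normal equations are: 293·c₁ + 29·c₀ = 665;  29·c₁ + 4·c₀ = 69.
Eliminating c₀: 4·(row 1) − 29·(row 2) gives 331·c₁ = 4·665 − 29·69 = 659, so c₁ = 659/331.
Then c₀ = (69 − 29·(659/331))/4 = 932/331.

c₁ = 1.991, c₀ = 2.816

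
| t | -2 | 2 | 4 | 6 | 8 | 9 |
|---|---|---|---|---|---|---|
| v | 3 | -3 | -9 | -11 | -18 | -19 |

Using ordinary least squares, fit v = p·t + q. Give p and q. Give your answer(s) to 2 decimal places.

With design matrix M, MᵀM = [[205, 27]; [27, 6]] and Mᵀv = [-429, -57]ᵀ.
Δ = 205·6 − 27² = 501.
p = ((-429)·6 − 27·(-57))/501 = -345/167; q = (205·(-57) − 27·(-429))/501 = -34/167.

p = -2.07, q = -0.20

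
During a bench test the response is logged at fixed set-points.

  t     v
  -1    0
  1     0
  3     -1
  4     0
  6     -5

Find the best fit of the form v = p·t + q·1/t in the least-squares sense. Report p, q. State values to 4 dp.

Normal-equation sums: Σt·t = 63, Σt·1/t = 5, Σ1/t·1/t = 317/144.
Moment sums: Σt·v = -33, Σ1/t·v = -7/6.
So XᵀX·[p, q]ᵀ = Xᵀv: [[63, 5]; [5, 317/144]]·[p, q]ᵀ = [-33, -7/6]ᵀ.
Δ = 63·(317/144) − 5² = 1819/16.
p = ((-33)·(317/144) − 5·(-7/6))/(1819/16) = -1069/1819; q = (63·(-7/6) − 5·(-33))/(1819/16) = 1464/1819.

p = -0.5877, q = 0.8048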